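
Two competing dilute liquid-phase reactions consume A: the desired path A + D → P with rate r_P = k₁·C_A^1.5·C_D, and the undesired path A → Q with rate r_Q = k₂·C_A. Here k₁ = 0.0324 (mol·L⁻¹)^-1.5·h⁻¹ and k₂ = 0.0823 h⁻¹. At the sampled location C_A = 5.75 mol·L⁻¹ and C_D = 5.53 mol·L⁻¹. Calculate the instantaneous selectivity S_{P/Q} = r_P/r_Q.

S_{P/Q} = r_P/r_Q = (k₁·C_A^1.5·C_D)/(k₂·C_A) = (k₁/k₂)·C_A^0.5·C_D.
= (0.0324×5.750^1.5×5.530) / (0.0823×5.750) = 2.470/0.4732 = 5.22.

5.22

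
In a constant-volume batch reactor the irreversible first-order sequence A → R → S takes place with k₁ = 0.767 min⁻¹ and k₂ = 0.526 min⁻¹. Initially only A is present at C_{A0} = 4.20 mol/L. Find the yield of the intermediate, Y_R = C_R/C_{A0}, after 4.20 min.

The intermediate concentration in a first-order A→B→C sequence is C_R = k₁C_{A0}(e^(−k₁t) − e^(−k₂t))/(k₂−k₁).
e^(−k₁t) = e^(−0.767×4.20) = e^(−3.221) = 0.03990; e^(−k₂t) = e^(−2.209) = 0.1098.
C_R = 0.767×4.20/(0.526−0.767) × (0.03990−0.1098) = (-13.37)×(-0.06989) = 0.9342 mol/L.
Y_R = C_R/C_{A0} = 0.9342/4.20 = 0.222.

0.222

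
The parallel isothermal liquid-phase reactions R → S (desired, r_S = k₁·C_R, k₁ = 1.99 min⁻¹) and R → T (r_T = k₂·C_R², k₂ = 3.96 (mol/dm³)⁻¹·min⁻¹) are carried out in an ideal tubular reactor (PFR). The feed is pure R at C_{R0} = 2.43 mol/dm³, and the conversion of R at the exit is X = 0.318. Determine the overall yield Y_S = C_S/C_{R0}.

0.0633

C_R = C_{R0}(1−X) = 1.657 mol/dm³.
Along a PFR/batch, dC_S/dC_R = −r_S/(r_S+r_T) = −k₁/(k₁+k₂·C_R).
Integrating from C_{R0} to C_R: C_S = (1.99/3.96)·ln[(1.99+3.96·2.43)/(1.99+3.96·1.66)] = 0.5025·ln(11.61/8.553) = 0.1537 mol/dm³.
Y_S = C_S/C_{R0} = 0.1537/2.43 = 0.0633.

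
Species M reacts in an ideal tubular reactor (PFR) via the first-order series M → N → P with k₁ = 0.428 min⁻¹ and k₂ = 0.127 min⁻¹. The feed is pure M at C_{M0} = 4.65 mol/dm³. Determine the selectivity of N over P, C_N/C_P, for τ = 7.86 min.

For first-order series with pure M initially, C_N(τ) = k₁C_{M0}/(k₂−k₁)·(e^(−k₁τ) − e^(−k₂τ)).
e^(−k₁τ) = e^(−0.428×7.86) = e^(−3.364) = 0.03459; e^(−k₂τ) = e^(−0.9982) = 0.3685.
C_N = 0.428×4.65/(0.127−0.428) × (0.03459−0.3685) = (-6.612)×(-0.3339) = 2.208 mol/dm³.
C_M = C_{M0}e^(−k₁τ) = 0.1609 mol/dm³, so C_P = C_{M0}−C_M−C_N = 2.281 mol/dm³; C_N/C_P = 0.968.

0.968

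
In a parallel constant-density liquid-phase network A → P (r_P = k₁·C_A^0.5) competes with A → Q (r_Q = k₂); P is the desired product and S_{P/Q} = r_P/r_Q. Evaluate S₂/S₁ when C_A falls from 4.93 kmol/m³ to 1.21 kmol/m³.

S_{P/Q} = (k₁/k₂)·C_A^0.5, so S₂/S₁ = (C_{A,2}/C_{A,1})^0.5.
= (1.21/4.93)^0.5 = (0.2454)^0.5 = 0.495.

0.495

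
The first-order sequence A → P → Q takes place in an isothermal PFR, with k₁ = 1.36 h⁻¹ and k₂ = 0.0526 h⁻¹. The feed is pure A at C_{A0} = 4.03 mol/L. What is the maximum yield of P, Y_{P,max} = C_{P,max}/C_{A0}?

Evaluating C_P at τ_opt = ln(k₂/k₁)/(k₂−k₁) gives C_{P,max}/C_{A0} = (k₁/k₂)^[k₂/(k₂−k₁)].
= (1.36/0.0526)^(0.0526/(0.0526−1.36)) = (25.86)^(-0.04023) = 0.8773.

0.877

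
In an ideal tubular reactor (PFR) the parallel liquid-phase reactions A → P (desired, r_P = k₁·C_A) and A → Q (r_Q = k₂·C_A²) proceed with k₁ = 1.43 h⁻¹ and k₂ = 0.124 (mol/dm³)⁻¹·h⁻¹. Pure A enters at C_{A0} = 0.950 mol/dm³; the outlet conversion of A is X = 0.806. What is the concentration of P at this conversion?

0.730 mol/dm³

C_A = C_{A0}(1−X) = 0.1843 mol/dm³.
Along a PFR/batch, dC_P/dC_A = −r_P/(r_P+r_Q) = −k₁/(k₁+k₂·C_A).
Integrating from C_{A0} to C_A: C_P = (1.43/0.124)·ln[(1.43+0.124·0.950)/(1.43+0.124·0.184)] = 11.53·ln(1.548/1.453) = 0.7301 mol/dm³.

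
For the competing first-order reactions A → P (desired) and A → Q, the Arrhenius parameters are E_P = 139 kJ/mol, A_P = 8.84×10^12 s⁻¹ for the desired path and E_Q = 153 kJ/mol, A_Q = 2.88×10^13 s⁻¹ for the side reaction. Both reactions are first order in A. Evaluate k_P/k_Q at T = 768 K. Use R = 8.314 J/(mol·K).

2.75

Since both paths have the same order in A, the concentration cancels and S_{P/Q} = k_P/k_Q = (A_P/A_Q)·exp[(E_Q−E_P)/(RT)].
(E_Q−E_P)/(RT) = (153−139)×10³/(8.314×768) = 14000/6385 = 2.193.
k_P/k_Q = (8.84×10^12/2.88×10^13)·exp(2.193) = 0.3069 × 8.958 = 2.75.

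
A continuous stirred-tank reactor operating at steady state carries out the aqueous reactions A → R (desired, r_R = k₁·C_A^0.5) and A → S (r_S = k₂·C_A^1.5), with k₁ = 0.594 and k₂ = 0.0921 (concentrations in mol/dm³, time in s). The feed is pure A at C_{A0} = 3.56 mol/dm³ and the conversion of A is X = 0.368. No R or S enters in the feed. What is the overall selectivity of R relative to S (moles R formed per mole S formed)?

2.87

Exit C_A = C_{A0}(1−X) = 3.56×0.632 = 2.250 mol/dm³.
Rates in a CSTR are evaluated at the outlet concentration: r_R = 0.594×2.250^0.5 = 0.8910, r_S = 0.0921×2.250^1.5 = 0.3108.
Overall selectivity = C_R/C_S = r_Rτ/(r_Sτ) = r_R/r_S = 2.87.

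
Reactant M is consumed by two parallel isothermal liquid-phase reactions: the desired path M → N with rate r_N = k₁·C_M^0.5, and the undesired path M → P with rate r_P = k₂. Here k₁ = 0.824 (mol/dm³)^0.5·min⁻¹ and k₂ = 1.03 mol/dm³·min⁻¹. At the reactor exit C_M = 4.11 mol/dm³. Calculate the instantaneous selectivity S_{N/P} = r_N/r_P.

S_{N/P} = r_N/r_P = (k₁·C_M^0.5)/(k₂) = (k₁/k₂)·C_M^0.5.
= (0.824×4.110^0.5) / (1.03) = 1.671/1.030 = 1.62.
Since the desired path is higher order in M, keeping C_M high (PFR or concentrated feed) favours N.

1.62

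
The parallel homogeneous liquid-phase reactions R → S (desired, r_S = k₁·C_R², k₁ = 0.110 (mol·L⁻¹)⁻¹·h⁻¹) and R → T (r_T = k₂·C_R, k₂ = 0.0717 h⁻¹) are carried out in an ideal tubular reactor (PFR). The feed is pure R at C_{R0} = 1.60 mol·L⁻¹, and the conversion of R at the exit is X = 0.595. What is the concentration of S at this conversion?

C_R = C_{R0}(1−X) = 0.6480 mol·L⁻¹.
Along a PFR/batch, dC_T/dC_R = −r_T/(r_S+r_T) = −k₂/(k₂+k₁·C_R).
Integrating from C_{R0} to C_R: C_T = (0.0717/0.110)·ln[(0.0717+0.110·1.60)/(0.0717+0.110·0.648)] = 0.6518·ln(0.2477/0.1430) = 0.3582 mol·L⁻¹.
Then C_S = (C_{R0}−C_R) − C_T = 0.9520 − 0.3582 = 0.5938 mol·L⁻¹.

0.594 mol·L⁻¹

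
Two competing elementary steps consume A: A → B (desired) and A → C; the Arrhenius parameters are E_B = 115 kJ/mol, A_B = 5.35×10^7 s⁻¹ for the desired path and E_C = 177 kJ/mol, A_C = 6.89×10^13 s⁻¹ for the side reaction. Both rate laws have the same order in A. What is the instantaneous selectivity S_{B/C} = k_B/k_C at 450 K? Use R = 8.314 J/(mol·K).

Since both paths have the same order in A, the concentration cancels and S_{B/C} = k_B/k_C = (A_B/A_C)·exp[(E_C−E_B)/(RT)].
(E_C−E_B)/(RT) = (177−115)×10³/(8.314×450) = 62000/3741 = 16.57.
k_B/k_C = (5.35×10^7/6.89×10^13)·exp(16.57) = 7.765×10^-7 × 1.574×10^7 = 12.2.

12.2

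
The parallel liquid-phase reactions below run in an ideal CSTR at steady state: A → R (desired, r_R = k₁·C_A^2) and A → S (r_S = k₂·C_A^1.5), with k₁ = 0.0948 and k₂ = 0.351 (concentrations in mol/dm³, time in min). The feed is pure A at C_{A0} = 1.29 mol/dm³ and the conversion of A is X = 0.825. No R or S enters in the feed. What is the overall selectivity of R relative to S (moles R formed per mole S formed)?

0.128

Exit C_A = C_{A0}(1−X) = 1.29×0.175 = 0.2258 mol/dm³.
In a CSTR the entire volume is at exit conditions, so r_R = 0.0948×0.2258^2 = 0.004831 and r_S = 0.351×0.2258^1.5 = 0.03765.
Overall selectivity = C_R/C_S = r_Rτ/(r_Sτ) = r_R/r_S = 0.128.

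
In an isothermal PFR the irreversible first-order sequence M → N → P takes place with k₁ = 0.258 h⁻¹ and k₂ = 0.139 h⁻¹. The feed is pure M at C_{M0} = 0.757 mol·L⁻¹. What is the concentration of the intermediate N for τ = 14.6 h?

Solving the coupled first-order balances gives C_N(τ) = [k₁/(k₂−k₁)]·C_{M0}·(e^(−k₁τ) − e^(−k₂τ)).
e^(−k₁τ) = e^(−0.258×14.6) = e^(−3.767) = 0.02313; e^(−k₂τ) = e^(−2.029) = 0.1314.
C_N = 0.258×0.757/(0.139−0.258) × (0.02313−0.1314) = (-1.641)×(-0.1083) = 0.1777 mol·L⁻¹.

0.178 mol·L⁻¹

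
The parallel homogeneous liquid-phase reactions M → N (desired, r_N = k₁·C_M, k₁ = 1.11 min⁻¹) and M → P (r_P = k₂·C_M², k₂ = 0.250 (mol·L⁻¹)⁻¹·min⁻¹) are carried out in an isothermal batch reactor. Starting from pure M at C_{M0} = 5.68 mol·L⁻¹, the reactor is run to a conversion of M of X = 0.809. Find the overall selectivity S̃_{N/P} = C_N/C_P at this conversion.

C_M = C_{M0}(1−X) = 1.085 mol·L⁻¹.
Along a PFR/batch, dC_N/dC_M = −r_N/(r_N+r_P) = −k₁/(k₁+k₂·C_M).
Integrating from C_{M0} to C_M: C_N = (1.11/0.250)·ln[(1.11+0.250·5.68)/(1.11+0.250·1.08)] = 4.440·ln(2.530/1.381) = 2.687 mol·L⁻¹.
C_P = (C_{M0}−C_M)−C_N = 1.908 mol·L⁻¹; S̃_{N/P} = 2.687/1.908 = 1.41.

1.41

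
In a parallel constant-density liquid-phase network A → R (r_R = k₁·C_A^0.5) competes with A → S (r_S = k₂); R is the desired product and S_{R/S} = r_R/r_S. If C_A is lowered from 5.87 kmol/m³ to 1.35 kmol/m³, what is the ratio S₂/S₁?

0.480

S_{R/S} = (k₁/k₂)·C_A^0.5, so S₂/S₁ = (C_{A,2}/C_{A,1})^0.5.
= (1.35/5.87)^0.5 = (0.2300)^0.5 = 0.480.
Selectivity toward R falls as C_A falls — high-concentration operation is favoured.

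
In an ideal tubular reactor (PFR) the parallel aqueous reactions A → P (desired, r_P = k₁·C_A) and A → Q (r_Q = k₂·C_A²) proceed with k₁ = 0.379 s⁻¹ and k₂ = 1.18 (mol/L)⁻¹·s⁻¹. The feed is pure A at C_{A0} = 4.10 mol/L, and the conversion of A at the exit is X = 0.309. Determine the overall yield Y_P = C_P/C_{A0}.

0.0265

C_A = C_{A0}(1−X) = 2.833 mol/L.
Along a PFR/batch, dC_P/dC_A = −r_P/(r_P+r_Q) = −k₁/(k₁+k₂·C_A).
Integrating from C_{A0} to C_A: C_P = (0.379/1.18)·ln[(0.379+1.18·4.10)/(0.379+1.18·2.83)] = 0.3212·ln(5.217/3.722) = 0.1084 mol/L.
Y_P = C_P/C_{A0} = 0.1084/4.10 = 0.0265.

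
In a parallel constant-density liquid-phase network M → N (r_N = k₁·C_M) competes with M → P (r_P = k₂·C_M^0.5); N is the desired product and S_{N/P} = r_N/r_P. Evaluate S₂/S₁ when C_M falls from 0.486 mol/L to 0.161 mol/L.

0.576

S_{N/P} = (k₁/k₂)·C_M^0.5, so S₂/S₁ = (C_{M,2}/C_{M,1})^0.5.
= (0.161/0.486)^0.5 = (0.3313)^0.5 = 0.576.
Selectivity toward N falls as C_M falls — high-concentration operation is favoured.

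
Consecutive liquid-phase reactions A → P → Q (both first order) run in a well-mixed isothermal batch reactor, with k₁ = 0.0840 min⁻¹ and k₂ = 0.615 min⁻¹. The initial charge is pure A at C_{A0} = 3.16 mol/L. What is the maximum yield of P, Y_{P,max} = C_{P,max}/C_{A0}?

Evaluating C_P at t_opt = ln(k₂/k₁)/(k₂−k₁) gives C_{P,max}/C_{A0} = (k₁/k₂)^[k₂/(k₂−k₁)].
= (0.0840/0.615)^(0.615/(0.615−0.0840)) = (0.1366)^(1.158) = 0.09969.

0.0997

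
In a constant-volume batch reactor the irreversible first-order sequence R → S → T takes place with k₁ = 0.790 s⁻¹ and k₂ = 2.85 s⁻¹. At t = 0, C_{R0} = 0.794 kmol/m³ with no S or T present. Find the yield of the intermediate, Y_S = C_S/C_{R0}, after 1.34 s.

The intermediate concentration in a first-order A→B→C sequence is C_S = k₁C_{R0}(e^(−k₁t) − e^(−k₂t))/(k₂−k₁).
e^(−k₁t) = e^(−0.790×1.34) = e^(−1.059) = 0.3469; e^(−k₂t) = e^(−3.819) = 0.02195.
C_S = 0.790×0.794/(2.85−0.790) × (0.3469−0.02195) = 0.3045×0.3250 = 0.09896 kmol/m³.
Y_S = C_S/C_{R0} = 0.09896/0.794 = 0.125.

0.125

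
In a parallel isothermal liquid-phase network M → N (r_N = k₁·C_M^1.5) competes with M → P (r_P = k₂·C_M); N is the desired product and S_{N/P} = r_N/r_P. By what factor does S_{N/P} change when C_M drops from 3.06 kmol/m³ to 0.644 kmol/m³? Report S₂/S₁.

S_{N/P} = (k₁/k₂)·C_M^0.5, so S₂/S₁ = (C_{M,2}/C_{M,1})^0.5.
= (0.644/3.06)^0.5 = (0.2105)^0.5 = 0.459.

0.459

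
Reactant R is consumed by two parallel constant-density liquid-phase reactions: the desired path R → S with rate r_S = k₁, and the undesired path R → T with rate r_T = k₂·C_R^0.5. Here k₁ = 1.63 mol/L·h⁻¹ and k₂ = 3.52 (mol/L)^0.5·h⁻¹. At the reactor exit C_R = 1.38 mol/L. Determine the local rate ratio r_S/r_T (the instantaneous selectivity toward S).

0.394

S_{S/T} = r_S/r_T = (k₁)/(k₂·C_R^0.5) = (k₁/k₂)·C_R^-0.5.
= (1.63) / (3.52×1.380^0.5) = 1.630/4.135 = 0.394.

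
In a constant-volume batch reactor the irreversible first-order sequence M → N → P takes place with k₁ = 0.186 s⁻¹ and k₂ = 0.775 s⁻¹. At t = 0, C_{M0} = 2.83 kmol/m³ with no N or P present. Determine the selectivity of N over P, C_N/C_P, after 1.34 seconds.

For first-order series with pure M initially, C_N(t) = k₁C_{M0}/(k₂−k₁)·(e^(−k₁t) − e^(−k₂t)).
e^(−k₁t) = e^(−0.186×1.34) = e^(−0.2492) = 0.7794; e^(−k₂t) = e^(−1.039) = 0.3540.
C_N = 0.186×2.83/(0.775−0.186) × (0.7794−0.3540) = 0.8937×0.4254 = 0.3802 kmol/m³.
C_M = C_{M0}e^(−k₁t) = 2.206 kmol/m³, so C_P = C_{M0}−C_M−C_N = 0.2441 kmol/m³; C_N/C_P = 1.56.

1.56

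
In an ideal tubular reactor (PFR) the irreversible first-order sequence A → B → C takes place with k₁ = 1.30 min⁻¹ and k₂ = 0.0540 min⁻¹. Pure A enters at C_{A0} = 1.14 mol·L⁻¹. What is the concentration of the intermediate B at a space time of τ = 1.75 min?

Solving the coupled first-order balances gives C_B(τ) = [k₁/(k₂−k₁)]·C_{A0}·(e^(−k₁τ) − e^(−k₂τ)).
e^(−k₁τ) = e^(−1.30×1.75) = e^(−2.275) = 0.1028; e^(−k₂τ) = e^(−0.09450) = 0.9098.
C_B = 1.30×1.14/(0.0540−1.30) × (0.1028−0.9098) = (-1.189)×(-0.8070) = 0.9599 mol·L⁻¹.

0.960 mol·L⁻¹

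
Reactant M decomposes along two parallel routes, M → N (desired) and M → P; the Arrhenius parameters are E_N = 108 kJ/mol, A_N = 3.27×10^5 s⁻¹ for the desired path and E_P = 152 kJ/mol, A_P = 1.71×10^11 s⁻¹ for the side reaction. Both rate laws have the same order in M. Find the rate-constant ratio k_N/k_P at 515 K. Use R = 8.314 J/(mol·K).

0.0555

k_N/k_P = (A_N/A_P)·exp[−(E_N−E_P)/(RT)] = (A_N/A_P)·exp[(E_P−E_N)/(RT)].
(E_P−E_N)/(RT) = (152−108)×10³/(8.314×515) = 44000/4282 = 10.28.
k_N/k_P = (3.27×10^5/1.71×10^11)·exp(10.28) = 1.912×10^-6 × 29035 = 0.0555.
Since E_N < E_P, lowering the temperature improves selectivity toward N.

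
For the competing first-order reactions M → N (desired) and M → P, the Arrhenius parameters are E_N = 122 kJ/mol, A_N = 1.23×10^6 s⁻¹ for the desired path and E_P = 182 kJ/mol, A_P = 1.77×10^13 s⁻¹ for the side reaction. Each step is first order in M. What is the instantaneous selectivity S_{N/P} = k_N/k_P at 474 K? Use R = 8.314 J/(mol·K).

0.285

With equal orders, S_{N/P} = k_N/k_P = (A_N/A_P)·exp[(E_P−E_N)/(RT)].
(E_P−E_N)/(RT) = (182−122)×10³/(8.314×474) = 60000/3941 = 15.23.
k_N/k_P = (1.23×10^6/1.77×10^13)·exp(15.23) = 6.949×10^-8 × 4.095×10^6 = 0.285.
Since E_N < E_P, lowering the temperature improves selectivity toward N.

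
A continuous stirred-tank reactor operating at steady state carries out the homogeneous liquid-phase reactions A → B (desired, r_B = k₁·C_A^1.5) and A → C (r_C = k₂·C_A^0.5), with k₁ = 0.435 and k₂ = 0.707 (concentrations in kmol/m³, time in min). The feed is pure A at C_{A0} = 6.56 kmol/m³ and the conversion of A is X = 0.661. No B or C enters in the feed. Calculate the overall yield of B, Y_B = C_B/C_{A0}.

0.382

Exit C_A = C_{A0}(1−X) = 6.56×0.339 = 2.224 kmol/m³.
A CSTR operates uniformly at the exit composition, giving r_B = 1.443 and r_C = 1.054 (each k·C_A^n at C_A = 2.224).
Fraction of consumed A going to B: r_B/(r_B+r_C) = 0.5778.
C_B = 0.5778·C_{A0}·X = 0.5778×6.56×0.661 = 2.51 kmol/m³; Y_B = C_B/C_{A0} = 0.382.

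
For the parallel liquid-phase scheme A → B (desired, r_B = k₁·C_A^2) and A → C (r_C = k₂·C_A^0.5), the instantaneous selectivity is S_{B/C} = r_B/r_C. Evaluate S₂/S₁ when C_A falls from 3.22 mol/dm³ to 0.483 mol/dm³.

0.0581

S_{B/C} = (k₁/k₂)·C_A^1.5, so S₂/S₁ = (C_{A,2}/C_{A,1})^1.5.
= (0.483/3.22)^1.5 = (0.1500)^1.5 = 0.0581.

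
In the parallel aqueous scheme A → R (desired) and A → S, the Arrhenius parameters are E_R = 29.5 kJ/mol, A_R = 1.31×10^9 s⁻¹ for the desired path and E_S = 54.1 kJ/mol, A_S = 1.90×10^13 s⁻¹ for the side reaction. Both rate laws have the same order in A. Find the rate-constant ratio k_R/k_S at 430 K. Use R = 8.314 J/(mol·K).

0.0671

Since both paths have the same order in A, the concentration cancels and S_{R/S} = k_R/k_S = (A_R/A_S)·exp[(E_S−E_R)/(RT)].
(E_S−E_R)/(RT) = (54.1−29.5)×10³/(8.314×430) = 24600/3575 = 6.881.
k_R/k_S = (1.31×10^9/1.90×10^13)·exp(6.881) = 6.895×10^-5 × 973.7 = 0.0671.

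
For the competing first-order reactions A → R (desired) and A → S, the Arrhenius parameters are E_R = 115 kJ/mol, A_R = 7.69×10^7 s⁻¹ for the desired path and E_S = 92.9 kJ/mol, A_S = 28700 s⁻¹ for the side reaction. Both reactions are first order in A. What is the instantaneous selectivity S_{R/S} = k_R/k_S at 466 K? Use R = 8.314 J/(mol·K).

8.93

With equal orders, S_{R/S} = k_R/k_S = (A_R/A_S)·exp[(E_S−E_R)/(RT)].
(E_S−E_R)/(RT) = (92.9−115)×10³/(8.314×466) = -22100/3874 = -5.704.
k_R/k_S = (7.69×10^7/28700)·exp(-5.704) = 2679 × 0.003332 = 8.93.
Since E_R > E_S, raising the temperature improves selectivity toward R.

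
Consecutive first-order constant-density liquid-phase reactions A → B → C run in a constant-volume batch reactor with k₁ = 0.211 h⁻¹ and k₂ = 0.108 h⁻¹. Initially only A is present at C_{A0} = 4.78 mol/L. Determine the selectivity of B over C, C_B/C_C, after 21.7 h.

Solving the coupled first-order balances gives C_B(t) = [k₁/(k₂−k₁)]·C_{A0}·(e^(−k₁t) − e^(−k₂t)).
e^(−k₁t) = e^(−0.211×21.7) = e^(−4.579) = 0.01027; e^(−k₂t) = e^(−2.344) = 0.09598.
C_B = 0.211×4.78/(0.108−0.211) × (0.01027−0.09598) = (-9.792)×(-0.08571) = 0.8393 mol/L.
C_A = C_{A0}e^(−k₁t) = 0.04908 mol/L, so C_C = C_{A0}−C_A−C_B = 3.892 mol/L; C_B/C_C = 0.216.

0.216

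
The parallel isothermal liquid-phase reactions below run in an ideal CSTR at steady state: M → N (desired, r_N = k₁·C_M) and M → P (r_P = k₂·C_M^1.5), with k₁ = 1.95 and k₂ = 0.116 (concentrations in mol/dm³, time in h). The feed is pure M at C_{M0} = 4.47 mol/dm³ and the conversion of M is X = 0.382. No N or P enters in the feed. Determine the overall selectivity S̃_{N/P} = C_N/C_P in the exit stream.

10.1

Exit C_M = C_{M0}(1−X) = 4.47×0.618 = 2.762 mol/dm³.
Rates in a CSTR are evaluated at the outlet concentration: r_N = 1.95×2.762 = 5.387, r_P = 0.116×2.762^1.5 = 0.5326.
Overall selectivity = C_N/C_P = r_Nτ/(r_Pτ) = r_N/r_P = 10.1.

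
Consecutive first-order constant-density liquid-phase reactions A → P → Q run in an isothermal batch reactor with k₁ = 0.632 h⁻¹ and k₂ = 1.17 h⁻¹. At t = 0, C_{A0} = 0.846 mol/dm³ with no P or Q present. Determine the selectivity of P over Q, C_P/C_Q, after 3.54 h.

0.136

For first-order series with pure A initially, C_P(t) = k₁C_{A0}/(k₂−k₁)·(e^(−k₁t) − e^(−k₂t)).
e^(−k₁t) = e^(−0.632×3.54) = e^(−2.237) = 0.1067; e^(−k₂t) = e^(−4.142) = 0.01589.
C_P = 0.632×0.846/(1.17−0.632) × (0.1067−0.01589) = 0.9938×0.09085 = 0.09029 mol/dm³.
C_A = C_{A0}e^(−k₁t) = 0.09031 mol/dm³, so C_Q = C_{A0}−C_A−C_P = 0.6654 mol/dm³; C_P/C_Q = 0.136.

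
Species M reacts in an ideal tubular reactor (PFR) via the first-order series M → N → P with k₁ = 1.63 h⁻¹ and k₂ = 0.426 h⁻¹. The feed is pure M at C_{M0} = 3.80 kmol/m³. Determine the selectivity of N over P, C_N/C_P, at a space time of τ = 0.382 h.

For first-order series with pure M initially, C_N(τ) = k₁C_{M0}/(k₂−k₁)·(e^(−k₁τ) − e^(−k₂τ)).
e^(−k₁τ) = e^(−1.63×0.382) = e^(−0.6227) = 0.5365; e^(−k₂τ) = e^(−0.1627) = 0.8498.
C_N = 1.63×3.80/(0.426−1.63) × (0.5365−0.8498) = (-5.145)×(-0.3133) = 1.612 kmol/m³.
C_M = C_{M0}e^(−k₁τ) = 2.039 kmol/m³, so C_P = C_{M0}−C_M−C_N = 0.1494 kmol/m³; C_N/C_P = 10.8.

10.8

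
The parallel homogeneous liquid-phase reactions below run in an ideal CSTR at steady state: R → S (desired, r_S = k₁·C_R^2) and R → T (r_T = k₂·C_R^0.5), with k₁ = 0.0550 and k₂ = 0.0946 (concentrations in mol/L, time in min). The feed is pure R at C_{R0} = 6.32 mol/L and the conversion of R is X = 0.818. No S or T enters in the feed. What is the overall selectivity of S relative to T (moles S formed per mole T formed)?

Exit C_R = C_{R0}(1−X) = 6.32×0.182 = 1.150 mol/L.
A CSTR operates uniformly at the exit composition, giving r_S = 0.07277 and r_T = 0.1015 (each k·C_R^n at C_R = 1.150).
Overall selectivity = C_S/C_T = r_Sτ/(r_Tτ) = r_S/r_T = 0.717.

0.717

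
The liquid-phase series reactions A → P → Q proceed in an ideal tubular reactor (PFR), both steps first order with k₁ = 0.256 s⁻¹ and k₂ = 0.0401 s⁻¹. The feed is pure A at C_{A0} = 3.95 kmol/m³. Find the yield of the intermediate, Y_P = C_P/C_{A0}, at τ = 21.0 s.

For first-order series with pure A initially, C_P(τ) = k₁C_{A0}/(k₂−k₁)·(e^(−k₁τ) − e^(−k₂τ)).
e^(−k₁τ) = e^(−0.256×21.0) = e^(−5.376) = 0.004626; e^(−k₂τ) = e^(−0.8421) = 0.4308.
C_P = 0.256×3.95/(0.0401−0.256) × (0.004626−0.4308) = (-4.684)×(-0.4262) = 1.996 kmol/m³.
Y_P = C_P/C_{A0} = 1.996/3.95 = 0.505.

0.505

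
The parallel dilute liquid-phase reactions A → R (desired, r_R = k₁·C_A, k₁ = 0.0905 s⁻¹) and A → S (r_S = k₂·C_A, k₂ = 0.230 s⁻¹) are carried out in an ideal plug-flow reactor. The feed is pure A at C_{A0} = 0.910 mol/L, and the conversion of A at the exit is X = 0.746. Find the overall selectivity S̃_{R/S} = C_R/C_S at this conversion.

C_A = C_{A0}(1−X) = 0.2311 mol/L.
Both paths are first order in A, so the instantaneous fraction to R is constant: dC_R/d(−C_A) = k₁/(k₁+k₂) = 0.2824.
C_R = 0.2824·(C_{A0}−C_A) = 0.2824×0.6789 = 0.192 mol/L.
C_S = (C_{A0}−C_A)−C_R = 0.4872 mol/L; S̃_{R/S} = 0.1917/0.4872 = 0.393.

0.393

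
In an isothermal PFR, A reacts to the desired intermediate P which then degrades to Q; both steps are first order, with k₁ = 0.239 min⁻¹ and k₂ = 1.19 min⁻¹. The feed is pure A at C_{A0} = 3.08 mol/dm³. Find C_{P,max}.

0.413 mol/dm³

Evaluating C_P at τ_opt = ln(k₂/k₁)/(k₂−k₁) gives C_{P,max}/C_{A0} = (k₁/k₂)^[k₂/(k₂−k₁)].
= (0.239/1.19)^(1.19/(1.19−0.239)) = (0.2008)^(1.251) = 0.1342.
C_{P,max} = 0.1342×3.08 = 0.413 mol/dm³.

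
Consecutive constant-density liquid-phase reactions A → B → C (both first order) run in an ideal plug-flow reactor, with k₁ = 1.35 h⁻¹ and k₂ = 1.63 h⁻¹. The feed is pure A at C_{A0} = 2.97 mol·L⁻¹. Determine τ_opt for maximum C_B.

0.673 h

Setting dC_B/dτ = 0 gives τ_opt = ln(k₂/k₁)/(k₂−k₁).
= ln(1.63/1.35)/(1.63−1.35) = ln(1.207)/0.2800 = 0.1885/0.2800 = 0.673 h.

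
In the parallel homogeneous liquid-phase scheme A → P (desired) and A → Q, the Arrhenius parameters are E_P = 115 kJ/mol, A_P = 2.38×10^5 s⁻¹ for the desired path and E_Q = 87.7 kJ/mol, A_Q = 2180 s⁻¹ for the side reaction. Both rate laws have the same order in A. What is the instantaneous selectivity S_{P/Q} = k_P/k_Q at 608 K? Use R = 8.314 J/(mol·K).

k_P/k_Q = (A_P/A_Q)·exp[−(E_P−E_Q)/(RT)] = (A_P/A_Q)·exp[(E_Q−E_P)/(RT)].
(E_Q−E_P)/(RT) = (87.7−115)×10³/(8.314×608) = -27300/5055 = -5.401.
k_P/k_Q = (2.38×10^5/2180)·exp(-5.401) = 109.2 × 0.004513 = 0.493.

0.493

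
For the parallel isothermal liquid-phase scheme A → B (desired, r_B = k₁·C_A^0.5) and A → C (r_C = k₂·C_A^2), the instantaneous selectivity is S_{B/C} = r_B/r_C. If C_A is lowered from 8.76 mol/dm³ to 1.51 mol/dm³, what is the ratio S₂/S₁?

S_{B/C} = (k₁/k₂)·C_A^-1.5, so S₂/S₁ = (C_{A,2}/C_{A,1})^-1.5.
= (1.51/8.76)^(-1.5) = (0.1724)^(-1.5) = 14.0.

14.0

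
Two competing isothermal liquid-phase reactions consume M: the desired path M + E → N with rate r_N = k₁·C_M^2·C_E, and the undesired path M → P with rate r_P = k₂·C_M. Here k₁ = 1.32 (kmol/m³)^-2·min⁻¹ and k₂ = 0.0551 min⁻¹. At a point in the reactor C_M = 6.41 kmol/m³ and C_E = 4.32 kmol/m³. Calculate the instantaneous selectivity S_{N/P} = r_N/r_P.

S_{N/P} = r_N/r_P = (k₁·C_M^2·C_E)/(k₂·C_M) = (k₁/k₂)·C_M·C_E.
= (1.32×6.410^2×4.320) / (0.0551×6.410) = 234.3/0.3532 = 663.
Since the desired path is higher order in M, keeping C_M high (PFR or concentrated feed) favours N.

663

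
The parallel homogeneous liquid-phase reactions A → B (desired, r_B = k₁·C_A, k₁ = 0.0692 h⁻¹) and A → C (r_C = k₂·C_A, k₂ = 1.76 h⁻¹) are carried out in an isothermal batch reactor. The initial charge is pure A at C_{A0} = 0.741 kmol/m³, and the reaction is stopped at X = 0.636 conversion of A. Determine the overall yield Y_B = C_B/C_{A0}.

0.0241

C_A = C_{A0}(1−X) = 0.2697 kmol/m³.
Both paths are first order in A, so the instantaneous fraction to B is constant: dC_B/d(−C_A) = k₁/(k₁+k₂) = 0.03783.
C_B = 0.03783·(C_{A0}−C_A) = 0.03783×0.4713 = 0.0178 kmol/m³.
Y_B = C_B/C_{A0} = 0.01783/0.741 = 0.0241.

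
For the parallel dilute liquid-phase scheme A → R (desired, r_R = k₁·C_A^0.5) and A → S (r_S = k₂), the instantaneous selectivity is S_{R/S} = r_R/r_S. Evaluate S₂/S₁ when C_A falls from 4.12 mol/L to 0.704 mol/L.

S_{R/S} = (k₁/k₂)·C_A^0.5, so S₂/S₁ = (C_{A,2}/C_{A,1})^0.5.
= (0.704/4.12)^0.5 = (0.1709)^0.5 = 0.413.
Selectivity toward R falls as C_A falls — high-concentration operation is favoured.

0.413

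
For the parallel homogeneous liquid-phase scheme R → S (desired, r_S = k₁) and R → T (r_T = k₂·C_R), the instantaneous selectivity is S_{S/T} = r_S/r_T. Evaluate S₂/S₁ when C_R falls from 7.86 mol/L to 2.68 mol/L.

2.93

S_{S/T} = (k₁/k₂)·C_R⁻¹, so S₂/S₁ = (C_{R,2}/C_{R,1})⁻¹.
= 7.86/2.68 = 2.93.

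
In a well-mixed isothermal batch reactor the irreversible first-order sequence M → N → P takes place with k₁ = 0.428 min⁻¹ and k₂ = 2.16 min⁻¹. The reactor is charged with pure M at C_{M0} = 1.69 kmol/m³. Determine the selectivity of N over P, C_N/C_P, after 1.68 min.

The intermediate concentration in a first-order A→B→C sequence is C_N = k₁C_{M0}(e^(−k₁t) − e^(−k₂t))/(k₂−k₁).
e^(−k₁t) = e^(−0.428×1.68) = e^(−0.7190) = 0.4872; e^(−k₂t) = e^(−3.629) = 0.02655.
C_N = 0.428×1.69/(2.16−0.428) × (0.4872−0.02655) = 0.4176×0.4607 = 0.1924 kmol/m³.
C_M = C_{M0}e^(−k₁t) = 0.8234 kmol/m³, so C_P = C_{M0}−C_M−C_N = 0.6742 kmol/m³; C_N/C_P = 0.285.

0.285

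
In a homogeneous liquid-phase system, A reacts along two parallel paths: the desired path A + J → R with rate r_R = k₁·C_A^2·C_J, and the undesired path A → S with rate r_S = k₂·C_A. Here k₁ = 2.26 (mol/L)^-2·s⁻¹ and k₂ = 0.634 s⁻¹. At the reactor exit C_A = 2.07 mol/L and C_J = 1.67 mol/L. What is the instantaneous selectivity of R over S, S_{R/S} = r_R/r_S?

12.3

S_{R/S} = r_R/r_S = (k₁·C_A^2·C_J)/(k₂·C_A) = (k₁/k₂)·C_A·C_J.
= (2.26×2.070^2×1.670) / (0.634×2.070) = 16.17/1.312 = 12.3.
Since the desired path is higher order in A, keeping C_A high (PFR or concentrated feed) favours R.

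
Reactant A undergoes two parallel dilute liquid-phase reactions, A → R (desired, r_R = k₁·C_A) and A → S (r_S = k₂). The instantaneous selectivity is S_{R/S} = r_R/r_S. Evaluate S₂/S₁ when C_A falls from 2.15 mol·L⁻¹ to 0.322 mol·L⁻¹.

S_{R/S} = (k₁/k₂)·C_A, so S₂/S₁ = (C_{A,2}/C_{A,1}).
= 0.322/2.15 = 0.150.

0.150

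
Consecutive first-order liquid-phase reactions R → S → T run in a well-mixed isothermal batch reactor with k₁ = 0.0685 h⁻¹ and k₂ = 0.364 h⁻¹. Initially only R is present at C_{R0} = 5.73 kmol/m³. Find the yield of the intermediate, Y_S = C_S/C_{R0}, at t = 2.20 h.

The intermediate concentration in a first-order A→B→C sequence is C_S = k₁C_{R0}(e^(−k₁t) − e^(−k₂t))/(k₂−k₁).
e^(−k₁t) = e^(−0.0685×2.20) = e^(−0.1507) = 0.8601; e^(−k₂t) = e^(−0.8008) = 0.4490.
C_S = 0.0685×5.73/(0.364−0.0685) × (0.8601−0.4490) = 1.328×0.4111 = 0.5461 kmol/m³.
Y_S = C_S/C_{R0} = 0.5461/5.73 = 0.0953.

0.0953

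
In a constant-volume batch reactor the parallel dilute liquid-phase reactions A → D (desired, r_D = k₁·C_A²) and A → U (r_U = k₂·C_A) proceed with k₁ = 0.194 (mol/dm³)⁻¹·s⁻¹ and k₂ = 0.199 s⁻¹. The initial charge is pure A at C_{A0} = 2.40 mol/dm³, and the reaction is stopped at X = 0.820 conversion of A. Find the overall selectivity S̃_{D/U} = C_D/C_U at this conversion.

1.25

C_A = C_{A0}(1−X) = 0.4320 mol/dm³.
Along a PFR/batch, dC_U/dC_A = −r_U/(r_D+r_U) = −k₂/(k₂+k₁·C_A).
Integrating from C_{A0} to C_A: C_U = (0.199/0.194)·ln[(0.199+0.194·2.40)/(0.199+0.194·0.432)] = 1.026·ln(0.6646/0.2828) = 0.8764 mol/dm³.
Then C_D = (C_{A0}−C_A) − C_U = 1.968 − 0.8764 = 1.092 mol/dm³.
S̃_{D/U} = C_D/C_U = 1.092/0.8764 = 1.25.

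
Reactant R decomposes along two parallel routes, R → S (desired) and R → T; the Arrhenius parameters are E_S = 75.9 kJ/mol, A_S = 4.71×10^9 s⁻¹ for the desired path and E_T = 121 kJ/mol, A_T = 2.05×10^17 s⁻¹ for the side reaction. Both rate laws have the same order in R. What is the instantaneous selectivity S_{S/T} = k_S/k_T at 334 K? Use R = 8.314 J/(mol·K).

With equal orders, S_{S/T} = k_S/k_T = (A_S/A_T)·exp[(E_T−E_S)/(RT)].
(E_T−E_S)/(RT) = (121−75.9)×10³/(8.314×334) = 45100/2777 = 16.24.
k_S/k_T = (4.71×10^9/2.05×10^17)·exp(16.24) = 2.298×10^-8 × 1.131×10^7 = 0.260.

0.260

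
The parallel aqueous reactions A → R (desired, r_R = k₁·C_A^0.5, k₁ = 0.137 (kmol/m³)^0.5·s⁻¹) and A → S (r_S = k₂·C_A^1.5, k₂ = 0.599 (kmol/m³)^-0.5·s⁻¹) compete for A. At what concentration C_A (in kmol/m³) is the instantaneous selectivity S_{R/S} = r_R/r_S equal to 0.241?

S_{R/S} = (k₁/k₂)·C_A⁻¹ ⇒ C_A = (S·k₂/k₁)^(-1).
= (0.241×0.599/0.137)^(-1) = (1.054)^(-1) = 0.949 kmol/m³.

0.949 kmol/m³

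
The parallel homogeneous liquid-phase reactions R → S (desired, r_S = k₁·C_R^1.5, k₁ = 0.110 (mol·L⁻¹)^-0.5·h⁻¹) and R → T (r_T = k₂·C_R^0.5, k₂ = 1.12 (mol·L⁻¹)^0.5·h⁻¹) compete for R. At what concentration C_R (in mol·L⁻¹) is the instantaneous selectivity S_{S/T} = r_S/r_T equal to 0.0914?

0.931 mol·L⁻¹

S_{S/T} = (k₁/k₂)·C_R ⇒ C_R = S·k₂/k₁.
= 0.0914×1.12/0.110 = 0.931 mol·L⁻¹.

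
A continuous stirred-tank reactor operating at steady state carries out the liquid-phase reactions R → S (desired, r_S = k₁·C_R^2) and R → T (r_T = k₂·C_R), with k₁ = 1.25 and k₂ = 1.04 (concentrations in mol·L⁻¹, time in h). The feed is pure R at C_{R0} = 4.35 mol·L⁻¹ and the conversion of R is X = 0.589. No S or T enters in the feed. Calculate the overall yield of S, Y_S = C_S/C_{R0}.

Exit C_R = C_{R0}(1−X) = 4.35×0.411 = 1.788 mol·L⁻¹.
A CSTR operates uniformly at the exit composition, giving r_S = 3.996 and r_T = 1.859 (each k·C_R^n at C_R = 1.788).
Fraction of consumed R going to S: r_S/(r_S+r_T) = 0.6824.
C_S = 0.6824·C_{R0}·X = 0.6824×4.35×0.589 = 1.75 mol·L⁻¹; Y_S = C_S/C_{R0} = 0.402.

0.402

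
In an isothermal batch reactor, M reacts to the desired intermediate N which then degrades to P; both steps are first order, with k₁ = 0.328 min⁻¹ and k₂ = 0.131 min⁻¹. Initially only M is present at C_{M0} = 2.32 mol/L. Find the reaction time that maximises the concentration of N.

Setting dC_N/dt = 0 gives t_opt = ln(k₂/k₁)/(k₂−k₁).
= ln(0.131/0.328)/(0.131−0.328) = ln(0.3994)/-0.1970 = -0.9178/-0.1970 = 4.66 min.

4.66 min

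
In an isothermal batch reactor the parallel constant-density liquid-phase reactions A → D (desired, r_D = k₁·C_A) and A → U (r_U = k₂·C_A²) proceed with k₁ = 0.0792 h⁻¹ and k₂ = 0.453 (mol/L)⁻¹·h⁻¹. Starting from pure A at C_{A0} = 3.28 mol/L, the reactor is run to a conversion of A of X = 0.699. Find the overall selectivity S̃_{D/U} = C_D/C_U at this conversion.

0.0906

C_A = C_{A0}(1−X) = 0.9873 mol/L.
Along a PFR/batch, dC_D/dC_A = −r_D/(r_D+r_U) = −k₁/(k₁+k₂·C_A).
Integrating from C_{A0} to C_A: C_D = (0.0792/0.453)·ln[(0.0792+0.453·3.28)/(0.0792+0.453·0.987)] = 0.1748·ln(1.565/0.5264) = 0.1905 mol/L.
C_U = (C_{A0}−C_A)−C_D = 2.102 mol/L; S̃_{D/U} = 0.1905/2.102 = 0.0906.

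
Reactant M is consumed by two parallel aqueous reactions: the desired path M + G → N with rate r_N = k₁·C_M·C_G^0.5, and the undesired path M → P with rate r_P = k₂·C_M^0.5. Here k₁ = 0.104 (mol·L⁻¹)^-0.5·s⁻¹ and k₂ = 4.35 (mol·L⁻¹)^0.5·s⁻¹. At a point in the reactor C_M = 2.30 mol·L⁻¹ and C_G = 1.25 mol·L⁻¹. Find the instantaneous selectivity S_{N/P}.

S_{N/P} = r_N/r_P = (k₁·C_M·C_G^0.5)/(k₂·C_M^0.5) = (k₁/k₂)·C_M^0.5·C_G^0.5.
= (0.104×2.300×1.250^0.5) / (4.35×2.300^0.5) = 0.2674/6.597 = 0.0405.
Since the desired path is higher order in M, keeping C_M high (PFR or concentrated feed) favours N.

0.0405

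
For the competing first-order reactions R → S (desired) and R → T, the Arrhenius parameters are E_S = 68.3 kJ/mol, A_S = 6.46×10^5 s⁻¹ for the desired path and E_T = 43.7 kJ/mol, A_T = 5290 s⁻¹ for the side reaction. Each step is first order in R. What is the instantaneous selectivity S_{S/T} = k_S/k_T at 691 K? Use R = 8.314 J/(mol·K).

1.69

With equal orders, S_{S/T} = k_S/k_T = (A_S/A_T)·exp[(E_T−E_S)/(RT)].
(E_T−E_S)/(RT) = (43.7−68.3)×10³/(8.314×691) = -24600/5745 = -4.282.
k_S/k_T = (6.46×10^5/5290)·exp(-4.282) = 122.1 × 0.01381 = 1.69.
Since E_S > E_T, raising the temperature improves selectivity toward S.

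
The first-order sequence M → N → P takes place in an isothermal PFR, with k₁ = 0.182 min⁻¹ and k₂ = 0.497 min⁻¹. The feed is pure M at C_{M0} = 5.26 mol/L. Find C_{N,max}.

1.08 mol/L

Evaluating C_N at τ_opt = ln(k₂/k₁)/(k₂−k₁) gives C_{N,max}/C_{M0} = (k₁/k₂)^[k₂/(k₂−k₁)].
= (0.182/0.497)^(0.497/(0.497−0.182)) = (0.3662)^(1.578) = 0.2049.
C_{N,max} = 0.2049×5.26 = 1.08 mol/L.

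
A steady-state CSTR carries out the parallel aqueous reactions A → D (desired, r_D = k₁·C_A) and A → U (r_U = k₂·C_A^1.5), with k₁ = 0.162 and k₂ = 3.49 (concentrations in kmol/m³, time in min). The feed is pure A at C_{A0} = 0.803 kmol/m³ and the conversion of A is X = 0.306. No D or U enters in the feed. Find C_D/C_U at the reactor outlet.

Exit C_A = C_{A0}(1−X) = 0.803×0.694 = 0.5573 kmol/m³.
In a CSTR the entire volume is at exit conditions, so r_D = 0.162×0.5573 = 0.09028 and r_U = 3.49×0.5573^1.5 = 1.452.
Overall selectivity = C_D/C_U = r_Dτ/(r_Uτ) = r_D/r_U = 0.0622.

0.0622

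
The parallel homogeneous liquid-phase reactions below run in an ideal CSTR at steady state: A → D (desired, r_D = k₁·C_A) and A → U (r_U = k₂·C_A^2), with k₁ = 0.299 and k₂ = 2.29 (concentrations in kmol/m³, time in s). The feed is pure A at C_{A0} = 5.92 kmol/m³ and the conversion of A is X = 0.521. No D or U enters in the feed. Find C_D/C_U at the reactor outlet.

Exit C_A = C_{A0}(1−X) = 5.92×0.479 = 2.836 kmol/m³.
In a CSTR the entire volume is at exit conditions, so r_D = 0.299×2.836 = 0.8479 and r_U = 2.29×2.836^2 = 18.41.
Overall selectivity = C_D/C_U = r_Dτ/(r_Uτ) = r_D/r_U = 0.0460.

0.0460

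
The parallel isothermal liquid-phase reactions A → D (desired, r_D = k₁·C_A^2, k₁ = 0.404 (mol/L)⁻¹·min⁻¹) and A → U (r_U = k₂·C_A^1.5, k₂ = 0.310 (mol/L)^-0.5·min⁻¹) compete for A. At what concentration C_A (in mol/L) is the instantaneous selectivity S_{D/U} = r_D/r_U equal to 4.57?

12.3 mol/L

S_{D/U} = (k₁/k₂)·C_A^0.5 ⇒ C_A = (S·k₂/k₁)^(2).
= (4.57×0.310/0.404)^(2) = (3.507)^(2) = 12.3 mol/L.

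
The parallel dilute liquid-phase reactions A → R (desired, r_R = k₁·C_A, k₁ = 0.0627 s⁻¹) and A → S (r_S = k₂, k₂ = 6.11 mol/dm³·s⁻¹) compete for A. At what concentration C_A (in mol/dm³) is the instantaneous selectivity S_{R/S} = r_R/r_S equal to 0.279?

27.2 mol/dm³

S_{R/S} = (k₁/k₂)·C_A ⇒ C_A = S·k₂/k₁.
= 0.279×6.11/0.0627 = 27.2 mol/dm³.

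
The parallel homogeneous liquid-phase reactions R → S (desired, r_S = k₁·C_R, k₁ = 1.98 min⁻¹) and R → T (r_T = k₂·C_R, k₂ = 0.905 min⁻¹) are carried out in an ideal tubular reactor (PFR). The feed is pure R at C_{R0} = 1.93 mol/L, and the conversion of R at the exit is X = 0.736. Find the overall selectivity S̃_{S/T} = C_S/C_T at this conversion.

C_R = C_{R0}(1−X) = 0.5095 mol/L.
Both paths are first order in R, so the instantaneous fraction to S is constant: dC_S/d(−C_R) = k₁/(k₁+k₂) = 0.6863.
C_S = 0.6863·(C_{R0}−C_R) = 0.6863×1.420 = 0.975 mol/L.
C_T = (C_{R0}−C_R)−C_S = 0.4456 mol/L; S̃_{S/T} = 0.9749/0.4456 = 2.19.

2.19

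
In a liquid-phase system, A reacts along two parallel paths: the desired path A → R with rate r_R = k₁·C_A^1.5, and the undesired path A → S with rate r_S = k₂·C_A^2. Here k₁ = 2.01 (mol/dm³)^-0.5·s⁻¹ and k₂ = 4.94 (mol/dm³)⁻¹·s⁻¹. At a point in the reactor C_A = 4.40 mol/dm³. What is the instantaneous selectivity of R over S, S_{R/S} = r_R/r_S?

0.194

S_{R/S} = r_R/r_S = (k₁·C_A^1.5)/(k₂·C_A^2) = (k₁/k₂)·C_A^-0.5.
= (2.01×4.400^1.5) / (4.94×4.400^2) = 18.55/95.64 = 0.194.
The undesired path is higher order in A, so low C_A (CSTR or dilute feed) favours R.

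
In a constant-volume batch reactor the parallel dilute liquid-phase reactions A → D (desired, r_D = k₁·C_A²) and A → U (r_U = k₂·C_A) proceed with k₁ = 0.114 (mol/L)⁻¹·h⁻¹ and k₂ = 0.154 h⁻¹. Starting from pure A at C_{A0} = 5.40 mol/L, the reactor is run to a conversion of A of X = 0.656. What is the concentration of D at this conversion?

C_A = C_{A0}(1−X) = 1.858 mol/L.
Along a PFR/batch, dC_U/dC_A = −r_U/(r_D+r_U) = −k₂/(k₂+k₁·C_A).
Integrating from C_{A0} to C_A: C_U = (0.154/0.114)·ln[(0.154+0.114·5.40)/(0.154+0.114·1.86)] = 1.351·ln(0.7696/0.3658) = 1.005 mol/L.
Then C_D = (C_{A0}−C_A) − C_U = 3.542 − 1.005 = 2.538 mol/L.

2.54 mol/L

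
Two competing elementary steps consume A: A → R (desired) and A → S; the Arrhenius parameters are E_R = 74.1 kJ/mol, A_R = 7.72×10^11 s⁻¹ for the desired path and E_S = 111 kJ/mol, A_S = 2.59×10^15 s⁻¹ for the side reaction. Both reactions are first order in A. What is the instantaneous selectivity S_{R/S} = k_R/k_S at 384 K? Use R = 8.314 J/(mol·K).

Since both paths have the same order in A, the concentration cancels and S_{R/S} = k_R/k_S = (A_R/A_S)·exp[(E_S−E_R)/(RT)].
(E_S−E_R)/(RT) = (111−74.1)×10³/(8.314×384) = 36900/3193 = 11.56.
k_R/k_S = (7.72×10^11/2.59×10^15)·exp(11.56) = 2.981×10^-4 × 1.046×10^5 = 31.2.
Since E_R < E_S, lowering the temperature improves selectivity toward R.

31.2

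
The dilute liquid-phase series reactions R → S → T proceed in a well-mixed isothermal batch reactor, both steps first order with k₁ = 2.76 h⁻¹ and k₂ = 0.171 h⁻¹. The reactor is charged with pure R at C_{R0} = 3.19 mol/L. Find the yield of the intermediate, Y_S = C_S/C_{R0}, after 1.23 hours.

0.828

Solving the coupled first-order balances gives C_S(t) = [k₁/(k₂−k₁)]·C_{R0}·(e^(−k₁t) − e^(−k₂t)).
e^(−k₁t) = e^(−2.76×1.23) = e^(−3.395) = 0.03355; e^(−k₂t) = e^(−0.2103) = 0.8103.
C_S = 2.76×3.19/(0.171−2.76) × (0.03355−0.8103) = (-3.401)×(-0.7768) = 2.642 mol/L.
Y_S = C_S/C_{R0} = 2.642/3.19 = 0.828.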